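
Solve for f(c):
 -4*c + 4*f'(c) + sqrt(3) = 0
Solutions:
 f(c) = C1 + c^2/2 - sqrt(3)*c/4


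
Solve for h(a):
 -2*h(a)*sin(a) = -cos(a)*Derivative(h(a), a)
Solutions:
 h(a) = C1/cos(a)^2


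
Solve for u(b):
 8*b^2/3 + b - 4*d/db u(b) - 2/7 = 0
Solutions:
 u(b) = C1 + 2*b^3/9 + b^2/8 - b/14


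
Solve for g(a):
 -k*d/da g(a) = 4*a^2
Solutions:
 g(a) = C1 - 4*a^3/(3*k)


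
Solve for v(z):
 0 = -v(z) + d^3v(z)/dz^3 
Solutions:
 v(z) = C3*exp(z) + (C1*sin(sqrt(3)*z/2) + C2*cos(sqrt(3)*z/2))*exp(-z/2)


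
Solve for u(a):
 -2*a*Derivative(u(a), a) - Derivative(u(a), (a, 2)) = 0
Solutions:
 u(a) = C1 + C2*erf(a)


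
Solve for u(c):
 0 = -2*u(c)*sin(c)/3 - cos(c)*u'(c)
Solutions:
 u(c) = C1*cos(c)^(2/3)


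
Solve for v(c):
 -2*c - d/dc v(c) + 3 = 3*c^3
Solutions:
 v(c) = C1 - 3*c^4/4 - c^2 + 3*c


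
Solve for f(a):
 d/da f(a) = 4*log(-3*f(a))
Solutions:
 -Integral(1/(log(-_y) + log(3)), (_y, f(a)))/4 = C1 - a


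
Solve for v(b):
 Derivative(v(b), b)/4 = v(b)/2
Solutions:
 v(b) = C1*exp(2*b)


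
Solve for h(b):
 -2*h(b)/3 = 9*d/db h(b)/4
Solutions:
 h(b) = C1*exp(-8*b/27)


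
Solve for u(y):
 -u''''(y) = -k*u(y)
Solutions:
 u(y) = C1*exp(-k^(1/4)*y) + C2*exp(k^(1/4)*y) + C3*exp(-I*k^(1/4)*y) + C4*exp(I*k^(1/4)*y)


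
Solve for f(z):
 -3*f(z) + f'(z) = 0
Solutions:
 f(z) = C1*exp(3*z)


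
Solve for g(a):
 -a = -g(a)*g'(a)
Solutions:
 g(a) = -sqrt(C1 + a^2)
 g(a) = sqrt(C1 + a^2)


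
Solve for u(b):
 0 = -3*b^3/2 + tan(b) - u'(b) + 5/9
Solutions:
 u(b) = C1 - 3*b^4/8 + 5*b/9 - log(cos(b))


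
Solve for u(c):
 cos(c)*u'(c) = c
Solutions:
 u(c) = C1 + Integral(c/cos(c), c)


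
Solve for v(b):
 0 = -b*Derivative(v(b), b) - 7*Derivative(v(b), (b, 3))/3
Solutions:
 v(b) = C1 + Integral(C2*airyai(-3^(1/3)*7^(2/3)*b/7) + C3*airybi(-3^(1/3)*7^(2/3)*b/7), b)


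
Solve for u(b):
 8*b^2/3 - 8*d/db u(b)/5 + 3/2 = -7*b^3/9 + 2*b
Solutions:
 u(b) = C1 + 35*b^4/288 + 5*b^3/9 - 5*b^2/8 + 15*b/16


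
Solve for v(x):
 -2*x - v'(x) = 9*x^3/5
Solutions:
 v(x) = C1 - 9*x^4/20 - x^2


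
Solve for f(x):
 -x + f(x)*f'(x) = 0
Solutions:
 f(x) = -sqrt(C1 + x^2)
 f(x) = sqrt(C1 + x^2)


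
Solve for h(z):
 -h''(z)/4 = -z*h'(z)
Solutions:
 h(z) = C1 + C2*erfi(sqrt(2)*z)


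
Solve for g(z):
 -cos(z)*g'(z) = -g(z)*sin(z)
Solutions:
 g(z) = C1/cos(z)


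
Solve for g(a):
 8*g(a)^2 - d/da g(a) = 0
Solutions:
 g(a) = -1/(C1 + 8*a)


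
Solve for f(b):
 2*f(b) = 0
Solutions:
 f(b) = 0


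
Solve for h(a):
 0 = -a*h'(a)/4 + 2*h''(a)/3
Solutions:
 h(a) = C1 + C2*erfi(sqrt(3)*a/4)


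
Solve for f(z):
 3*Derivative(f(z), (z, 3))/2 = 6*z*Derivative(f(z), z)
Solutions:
 f(z) = C1 + Integral(C2*airyai(2^(2/3)*z) + C3*airybi(2^(2/3)*z), z)


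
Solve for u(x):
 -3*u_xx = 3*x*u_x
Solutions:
 u(x) = C1 + C2*erf(sqrt(2)*x/2)


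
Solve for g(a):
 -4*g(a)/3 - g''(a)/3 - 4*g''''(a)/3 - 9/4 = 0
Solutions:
 g(a) = (C1*sin(a*cos(atan(3*sqrt(7))/2)) + C2*cos(a*cos(atan(3*sqrt(7))/2)))*exp(-a*sin(atan(3*sqrt(7))/2)) + (C3*sin(a*cos(atan(3*sqrt(7))/2)) + C4*cos(a*cos(atan(3*sqrt(7))/2)))*exp(a*sin(atan(3*sqrt(7))/2)) - 27/16


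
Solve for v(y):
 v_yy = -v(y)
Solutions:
 v(y) = C1*sin(y) + C2*cos(y)


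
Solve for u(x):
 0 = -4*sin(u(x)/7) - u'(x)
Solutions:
 4*x + 7*log(cos(u(x)/7) - 1)/2 - 7*log(cos(u(x)/7) + 1)/2 = C1


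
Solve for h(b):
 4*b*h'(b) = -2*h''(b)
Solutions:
 h(b) = C1 + C2*erf(b)


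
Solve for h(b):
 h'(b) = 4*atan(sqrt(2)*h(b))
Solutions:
 Integral(1/atan(sqrt(2)*_y), (_y, h(b))) = C1 + 4*b


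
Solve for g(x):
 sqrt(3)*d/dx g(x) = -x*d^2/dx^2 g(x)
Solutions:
 g(x) = C1 + C2*x^(1 - sqrt(3))


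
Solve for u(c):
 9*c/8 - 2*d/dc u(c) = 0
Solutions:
 u(c) = C1 + 9*c^2/32


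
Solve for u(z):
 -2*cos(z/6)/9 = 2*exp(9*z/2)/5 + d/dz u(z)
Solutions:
 u(z) = C1 - 4*exp(9*z/2)/45 - 4*sin(z/6)/3


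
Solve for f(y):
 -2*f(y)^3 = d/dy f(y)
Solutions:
 f(y) = -sqrt(2)*sqrt(-1/(C1 - 2*y))/2
 f(y) = sqrt(2)*sqrt(-1/(C1 - 2*y))/2


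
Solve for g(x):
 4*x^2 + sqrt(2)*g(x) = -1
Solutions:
 g(x) = sqrt(2)*(-4*x^2 - 1)/2


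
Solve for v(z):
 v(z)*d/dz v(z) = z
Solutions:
 v(z) = -sqrt(C1 + z^2)
 v(z) = sqrt(C1 + z^2)


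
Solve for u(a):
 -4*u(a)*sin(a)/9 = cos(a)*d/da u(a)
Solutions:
 u(a) = C1*cos(a)^(4/9)


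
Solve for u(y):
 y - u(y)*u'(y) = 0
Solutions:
 u(y) = -sqrt(C1 + y^2)
 u(y) = sqrt(C1 + y^2)


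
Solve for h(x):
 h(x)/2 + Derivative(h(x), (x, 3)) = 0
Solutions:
 h(x) = C3*exp(-2^(2/3)*x/2) + (C1*sin(2^(2/3)*sqrt(3)*x/4) + C2*cos(2^(2/3)*sqrt(3)*x/4))*exp(2^(2/3)*x/4)


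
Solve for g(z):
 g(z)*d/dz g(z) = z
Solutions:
 g(z) = -sqrt(C1 + z^2)
 g(z) = sqrt(C1 + z^2)


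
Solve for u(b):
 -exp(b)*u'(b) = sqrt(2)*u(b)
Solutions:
 u(b) = C1*exp(sqrt(2)*exp(-b))


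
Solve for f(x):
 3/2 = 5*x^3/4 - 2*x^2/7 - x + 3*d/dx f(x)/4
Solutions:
 f(x) = C1 - 5*x^4/12 + 8*x^3/63 + 2*x^2/3 + 2*x


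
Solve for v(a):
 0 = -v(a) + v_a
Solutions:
 v(a) = C1*exp(a)


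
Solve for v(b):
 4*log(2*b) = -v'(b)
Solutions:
 v(b) = C1 - 4*b*log(b) - b*log(16) + 4*b


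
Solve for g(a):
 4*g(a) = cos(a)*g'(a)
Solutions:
 g(a) = C1*(sin(a)^2 + 2*sin(a) + 1)/(sin(a)^2 - 2*sin(a) + 1)


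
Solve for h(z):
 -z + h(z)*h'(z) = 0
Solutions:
 h(z) = -sqrt(C1 + z^2)
 h(z) = sqrt(C1 + z^2)


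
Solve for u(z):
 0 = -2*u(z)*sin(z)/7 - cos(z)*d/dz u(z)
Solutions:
 u(z) = C1*cos(z)^(2/7)


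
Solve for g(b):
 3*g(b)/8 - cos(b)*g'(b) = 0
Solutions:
 g(b) = C1*(sin(b) + 1)^(3/16)/(sin(b) - 1)^(3/16)


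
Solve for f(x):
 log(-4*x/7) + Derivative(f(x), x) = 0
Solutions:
 f(x) = C1 - x*log(-x) + x*(-2*log(2) + 1 + log(7))


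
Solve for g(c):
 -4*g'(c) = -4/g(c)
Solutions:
 g(c) = -sqrt(C1 + 2*c)
 g(c) = sqrt(C1 + 2*c)


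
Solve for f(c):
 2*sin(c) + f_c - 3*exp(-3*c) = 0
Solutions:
 f(c) = C1 + 2*cos(c) - exp(-3*c)


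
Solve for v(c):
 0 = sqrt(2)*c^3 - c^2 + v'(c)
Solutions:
 v(c) = C1 - sqrt(2)*c^4/4 + c^3/3


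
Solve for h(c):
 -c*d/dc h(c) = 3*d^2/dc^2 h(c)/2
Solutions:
 h(c) = C1 + C2*erf(sqrt(3)*c/3)


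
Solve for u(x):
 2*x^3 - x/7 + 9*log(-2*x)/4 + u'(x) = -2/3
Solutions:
 u(x) = C1 - x^4/2 + x^2/14 - 9*x*log(-x)/4 + x*(19 - 27*log(2))/12


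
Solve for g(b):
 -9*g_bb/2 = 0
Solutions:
 g(b) = C1 + C2*b


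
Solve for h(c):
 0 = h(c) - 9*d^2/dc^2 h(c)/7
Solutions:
 h(c) = C1*exp(-sqrt(7)*c/3) + C2*exp(sqrt(7)*c/3)


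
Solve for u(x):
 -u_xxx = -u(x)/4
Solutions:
 u(x) = C3*exp(2^(1/3)*x/2) + (C1*sin(2^(1/3)*sqrt(3)*x/4) + C2*cos(2^(1/3)*sqrt(3)*x/4))*exp(-2^(1/3)*x/4)


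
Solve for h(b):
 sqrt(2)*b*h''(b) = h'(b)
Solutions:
 h(b) = C1 + C2*b^(sqrt(2)/2 + 1)


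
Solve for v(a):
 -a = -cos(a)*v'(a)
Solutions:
 v(a) = C1 + Integral(a/cos(a), a)


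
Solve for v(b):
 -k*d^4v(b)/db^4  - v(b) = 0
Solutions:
 v(b) = C1*exp(-b*(-1/k)^(1/4)) + C2*exp(b*(-1/k)^(1/4)) + C3*exp(-I*b*(-1/k)^(1/4)) + C4*exp(I*b*(-1/k)^(1/4))


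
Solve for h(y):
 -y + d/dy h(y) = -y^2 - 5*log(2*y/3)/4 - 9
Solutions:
 h(y) = C1 - y^3/3 + y^2/2 - 5*y*log(y)/4 - 31*y/4 - 5*y*log(2)/4 + 5*y*log(3)/4


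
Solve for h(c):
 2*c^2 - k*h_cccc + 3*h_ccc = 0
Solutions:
 h(c) = C1 + C2*c + C3*c^2 + C4*exp(3*c/k) - c^5/90 - c^4*k/54 - 2*c^3*k^2/81


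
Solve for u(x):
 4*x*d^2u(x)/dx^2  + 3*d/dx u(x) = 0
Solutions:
 u(x) = C1 + C2*x^(1/4)


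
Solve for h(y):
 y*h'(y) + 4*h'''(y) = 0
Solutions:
 h(y) = C1 + Integral(C2*airyai(-2^(1/3)*y/2) + C3*airybi(-2^(1/3)*y/2), y)


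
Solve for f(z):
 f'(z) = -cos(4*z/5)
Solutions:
 f(z) = C1 - 5*sin(4*z/5)/4


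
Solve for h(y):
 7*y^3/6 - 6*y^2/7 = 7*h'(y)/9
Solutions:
 h(y) = C1 + 3*y^4/8 - 18*y^3/49


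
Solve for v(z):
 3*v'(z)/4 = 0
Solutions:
 v(z) = C1


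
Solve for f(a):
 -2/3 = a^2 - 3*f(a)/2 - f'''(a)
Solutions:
 f(a) = C3*exp(-2^(2/3)*3^(1/3)*a/2) + 2*a^2/3 + (C1*sin(2^(2/3)*3^(5/6)*a/4) + C2*cos(2^(2/3)*3^(5/6)*a/4))*exp(2^(2/3)*3^(1/3)*a/4) + 4/9


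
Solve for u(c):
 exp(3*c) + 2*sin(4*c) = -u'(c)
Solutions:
 u(c) = C1 - exp(3*c)/3 + cos(4*c)/2


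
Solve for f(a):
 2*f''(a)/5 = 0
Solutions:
 f(a) = C1 + C2*a


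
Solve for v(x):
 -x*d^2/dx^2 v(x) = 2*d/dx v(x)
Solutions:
 v(x) = C1 + C2/x


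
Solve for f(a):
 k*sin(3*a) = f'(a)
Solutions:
 f(a) = C1 - k*cos(3*a)/3


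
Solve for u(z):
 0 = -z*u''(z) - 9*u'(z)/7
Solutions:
 u(z) = C1 + C2/z^(2/7)


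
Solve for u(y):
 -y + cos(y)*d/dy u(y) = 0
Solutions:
 u(y) = C1 + Integral(y/cos(y), y)


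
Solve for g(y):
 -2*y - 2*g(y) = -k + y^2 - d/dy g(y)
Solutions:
 g(y) = C1*exp(2*y) + k/2 - y^2/2 - 3*y/2 - 3/4


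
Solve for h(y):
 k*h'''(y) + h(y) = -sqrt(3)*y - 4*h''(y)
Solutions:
 h(y) = C1*exp(-y*((sqrt(((27 + 128/k^2)^2 - 16384/k^4)/k^2)/2 + 27/(2*k) + 64/k^3)^(1/3) + 4/k + 16/(k^2*(sqrt(((27 + 128/k^2)^2 - 16384/k^4)/k^2)/2 + 27/(2*k) + 64/k^3)^(1/3)))/3) + C2*exp(y*((sqrt(((27 + 128/k^2)^2 - 16384/k^4)/k^2)/2 + 27/(2*k) + 64/k^3)^(1/3) - sqrt(3)*I*(sqrt(((27 + 128/k^2)^2 - 16384/k^4)/k^2)/2 + 27/(2*k) + 64/k^3)^(1/3) - 8/k - 64/(k^2*(-1 + sqrt(3)*I)*(sqrt(((27 + 128/k^2)^2 - 16384/k^4)/k^2)/2 + 27/(2*k) + 64/k^3)^(1/3)))/6) + C3*exp(y*((sqrt(((27 + 128/k^2)^2 - 16384/k^4)/k^2)/2 + 27/(2*k) + 64/k^3)^(1/3) + sqrt(3)*I*(sqrt(((27 + 128/k^2)^2 - 16384/k^4)/k^2)/2 + 27/(2*k) + 64/k^3)^(1/3) - 8/k + 64/(k^2*(1 + sqrt(3)*I)*(sqrt(((27 + 128/k^2)^2 - 16384/k^4)/k^2)/2 + 27/(2*k) + 64/k^3)^(1/3)))/6) - sqrt(3)*y


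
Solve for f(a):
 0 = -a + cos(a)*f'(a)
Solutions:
 f(a) = C1 + Integral(a/cos(a), a)


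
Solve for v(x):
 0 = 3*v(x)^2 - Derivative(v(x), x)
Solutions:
 v(x) = -1/(C1 + 3*x)


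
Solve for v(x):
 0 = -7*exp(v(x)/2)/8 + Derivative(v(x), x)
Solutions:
 v(x) = 2*log(-1/(C1 + 7*x)) + 8*log(2)


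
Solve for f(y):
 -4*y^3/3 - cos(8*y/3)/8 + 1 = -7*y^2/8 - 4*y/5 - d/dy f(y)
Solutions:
 f(y) = C1 + y^4/3 - 7*y^3/24 - 2*y^2/5 - y + 3*sin(8*y/3)/64


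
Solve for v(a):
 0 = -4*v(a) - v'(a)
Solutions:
 v(a) = C1*exp(-4*a)


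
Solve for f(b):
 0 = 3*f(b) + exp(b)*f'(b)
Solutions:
 f(b) = C1*exp(3*exp(-b))


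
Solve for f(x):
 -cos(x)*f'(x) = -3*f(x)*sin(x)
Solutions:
 f(x) = C1/cos(x)^3


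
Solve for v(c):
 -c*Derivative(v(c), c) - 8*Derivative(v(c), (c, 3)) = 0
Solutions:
 v(c) = C1 + Integral(C2*airyai(-c/2) + C3*airybi(-c/2), c)


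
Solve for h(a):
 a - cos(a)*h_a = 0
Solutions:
 h(a) = C1 + Integral(a/cos(a), a)


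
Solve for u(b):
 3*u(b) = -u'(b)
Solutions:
 u(b) = C1*exp(-3*b)


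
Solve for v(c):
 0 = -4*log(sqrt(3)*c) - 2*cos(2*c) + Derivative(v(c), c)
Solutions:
 v(c) = C1 + 4*c*log(c) - 4*c + 2*c*log(3) + sin(2*c)


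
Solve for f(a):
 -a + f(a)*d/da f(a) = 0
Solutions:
 f(a) = -sqrt(C1 + a^2)
 f(a) = sqrt(C1 + a^2)


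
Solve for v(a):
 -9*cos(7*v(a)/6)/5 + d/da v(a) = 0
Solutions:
 -9*a/5 - 3*log(sin(7*v(a)/6) - 1)/7 + 3*log(sin(7*v(a)/6) + 1)/7 = C1


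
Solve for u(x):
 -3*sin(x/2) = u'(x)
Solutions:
 u(x) = C1 + 6*cos(x/2)


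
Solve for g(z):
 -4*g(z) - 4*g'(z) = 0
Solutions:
 g(z) = C1*exp(-z)


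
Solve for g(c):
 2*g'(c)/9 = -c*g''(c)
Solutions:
 g(c) = C1 + C2*c^(7/9)


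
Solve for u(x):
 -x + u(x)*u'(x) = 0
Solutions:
 u(x) = -sqrt(C1 + x^2)
 u(x) = sqrt(C1 + x^2)


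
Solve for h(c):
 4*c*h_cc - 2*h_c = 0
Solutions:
 h(c) = C1 + C2*c^(3/2)


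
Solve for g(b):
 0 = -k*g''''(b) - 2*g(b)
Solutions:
 g(b) = C1*exp(-2^(1/4)*b*(-1/k)^(1/4)) + C2*exp(2^(1/4)*b*(-1/k)^(1/4)) + C3*exp(-2^(1/4)*I*b*(-1/k)^(1/4)) + C4*exp(2^(1/4)*I*b*(-1/k)^(1/4))


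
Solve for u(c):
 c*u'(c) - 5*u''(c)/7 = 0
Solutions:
 u(c) = C1 + C2*erfi(sqrt(70)*c/10)


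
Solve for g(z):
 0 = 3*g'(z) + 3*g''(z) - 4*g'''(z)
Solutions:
 g(z) = C1 + C2*exp(z*(3 - sqrt(57))/8) + C3*exp(z*(3 + sqrt(57))/8)


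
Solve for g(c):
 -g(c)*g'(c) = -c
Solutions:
 g(c) = -sqrt(C1 + c^2)
 g(c) = sqrt(C1 + c^2)


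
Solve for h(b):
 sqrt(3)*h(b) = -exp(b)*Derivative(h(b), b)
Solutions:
 h(b) = C1*exp(sqrt(3)*exp(-b))


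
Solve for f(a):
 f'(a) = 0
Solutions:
 f(a) = C1


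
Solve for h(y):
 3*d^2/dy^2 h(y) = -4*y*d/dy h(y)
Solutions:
 h(y) = C1 + C2*erf(sqrt(6)*y/3)


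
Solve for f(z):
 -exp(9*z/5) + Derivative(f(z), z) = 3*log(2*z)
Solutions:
 f(z) = C1 + 3*z*log(z) + 3*z*(-1 + log(2)) + 5*exp(9*z/5)/9


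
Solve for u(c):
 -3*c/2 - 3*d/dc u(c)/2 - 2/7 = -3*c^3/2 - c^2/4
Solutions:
 u(c) = C1 + c^4/4 + c^3/18 - c^2/2 - 4*c/21


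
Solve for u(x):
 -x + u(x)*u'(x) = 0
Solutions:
 u(x) = -sqrt(C1 + x^2)
 u(x) = sqrt(C1 + x^2)


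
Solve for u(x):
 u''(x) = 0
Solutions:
 u(x) = C1 + C2*x


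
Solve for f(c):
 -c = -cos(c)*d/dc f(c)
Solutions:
 f(c) = C1 + Integral(c/cos(c), c)


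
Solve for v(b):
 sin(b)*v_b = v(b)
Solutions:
 v(b) = C1*sqrt(cos(b) - 1)/sqrt(cos(b) + 1)


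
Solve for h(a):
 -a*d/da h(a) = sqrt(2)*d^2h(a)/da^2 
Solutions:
 h(a) = C1 + C2*erf(2^(1/4)*a/2)


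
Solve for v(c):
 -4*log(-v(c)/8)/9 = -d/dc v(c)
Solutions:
 -9*Integral(1/(log(-_y) - 3*log(2)), (_y, v(c)))/4 = C1 - c


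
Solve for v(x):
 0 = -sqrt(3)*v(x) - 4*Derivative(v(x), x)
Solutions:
 v(x) = C1*exp(-sqrt(3)*x/4)


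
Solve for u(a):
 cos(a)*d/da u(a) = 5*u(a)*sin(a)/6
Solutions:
 u(a) = C1/cos(a)^(5/6)


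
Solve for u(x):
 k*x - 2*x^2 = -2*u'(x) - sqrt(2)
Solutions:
 u(x) = C1 - k*x^2/4 + x^3/3 - sqrt(2)*x/2


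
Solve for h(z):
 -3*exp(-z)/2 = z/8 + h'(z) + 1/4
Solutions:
 h(z) = C1 - z^2/16 - z/4 + 3*exp(-z)/2


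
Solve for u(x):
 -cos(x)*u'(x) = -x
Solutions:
 u(x) = C1 + Integral(x/cos(x), x)


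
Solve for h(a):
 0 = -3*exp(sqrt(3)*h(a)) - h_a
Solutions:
 h(a) = sqrt(3)*(2*log(1/(C1 + 3*a)) - log(3))/6


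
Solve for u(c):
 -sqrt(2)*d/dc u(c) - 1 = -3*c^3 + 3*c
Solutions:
 u(c) = C1 + 3*sqrt(2)*c^4/8 - 3*sqrt(2)*c^2/4 - sqrt(2)*c/2


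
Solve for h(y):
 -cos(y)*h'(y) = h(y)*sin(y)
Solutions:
 h(y) = C1*cos(y)


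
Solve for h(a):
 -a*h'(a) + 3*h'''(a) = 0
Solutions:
 h(a) = C1 + Integral(C2*airyai(3^(2/3)*a/3) + C3*airybi(3^(2/3)*a/3), a)


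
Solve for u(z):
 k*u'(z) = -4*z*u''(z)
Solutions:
 u(z) = C1 + z^(1 - re(k)/4)*(C2*sin(log(z)*Abs(im(k))/4) + C3*cos(log(z)*im(k)/4))


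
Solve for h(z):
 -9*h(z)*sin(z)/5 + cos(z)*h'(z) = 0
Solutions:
 h(z) = C1/cos(z)^(9/5)


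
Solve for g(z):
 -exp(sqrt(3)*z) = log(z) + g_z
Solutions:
 g(z) = C1 - z*log(z) + z - sqrt(3)*exp(sqrt(3)*z)/3


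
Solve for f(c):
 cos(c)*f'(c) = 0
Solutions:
 f(c) = C1


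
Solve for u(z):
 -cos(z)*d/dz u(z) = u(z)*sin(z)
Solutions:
 u(z) = C1*cos(z)


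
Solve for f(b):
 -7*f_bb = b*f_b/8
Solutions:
 f(b) = C1 + C2*erf(sqrt(7)*b/28)


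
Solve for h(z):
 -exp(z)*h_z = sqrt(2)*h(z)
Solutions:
 h(z) = C1*exp(sqrt(2)*exp(-z))


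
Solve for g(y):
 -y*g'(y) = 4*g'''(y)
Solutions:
 g(y) = C1 + Integral(C2*airyai(-2^(1/3)*y/2) + C3*airybi(-2^(1/3)*y/2), y)


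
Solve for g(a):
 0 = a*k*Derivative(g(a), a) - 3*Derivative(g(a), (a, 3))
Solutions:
 g(a) = C1 + Integral(C2*airyai(3^(2/3)*a*k^(1/3)/3) + C3*airybi(3^(2/3)*a*k^(1/3)/3), a)


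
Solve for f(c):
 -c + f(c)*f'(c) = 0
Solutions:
 f(c) = -sqrt(C1 + c^2)
 f(c) = sqrt(C1 + c^2)


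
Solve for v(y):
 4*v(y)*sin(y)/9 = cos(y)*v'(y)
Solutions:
 v(y) = C1/cos(y)^(4/9)


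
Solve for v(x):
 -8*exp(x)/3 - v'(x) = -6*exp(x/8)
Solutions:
 v(x) = C1 + 48*exp(x/8) - 8*exp(x)/3


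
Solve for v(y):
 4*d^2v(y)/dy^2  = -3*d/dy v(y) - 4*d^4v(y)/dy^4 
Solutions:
 v(y) = C1 + C2*exp(-3^(1/3)*y*(-(27 + sqrt(921))^(1/3) + 4*3^(1/3)/(27 + sqrt(921))^(1/3))/12)*sin(3^(1/6)*y*((27 + sqrt(921))^(-1/3) + 3^(2/3)*(27 + sqrt(921))^(1/3)/12)) + C3*exp(-3^(1/3)*y*(-(27 + sqrt(921))^(1/3) + 4*3^(1/3)/(27 + sqrt(921))^(1/3))/12)*cos(3^(1/6)*y*((27 + sqrt(921))^(-1/3) + 3^(2/3)*(27 + sqrt(921))^(1/3)/12)) + C4*exp(3^(1/3)*y*(-(27 + sqrt(921))^(1/3) + 4*3^(1/3)/(27 + sqrt(921))^(1/3))/6)


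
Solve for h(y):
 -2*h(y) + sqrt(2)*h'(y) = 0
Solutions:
 h(y) = C1*exp(sqrt(2)*y)


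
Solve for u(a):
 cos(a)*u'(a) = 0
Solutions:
 u(a) = C1


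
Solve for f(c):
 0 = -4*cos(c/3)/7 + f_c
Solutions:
 f(c) = C1 + 12*sin(c/3)/7


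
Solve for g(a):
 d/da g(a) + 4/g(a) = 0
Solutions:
 g(a) = -sqrt(C1 - 8*a)
 g(a) = sqrt(C1 - 8*a)


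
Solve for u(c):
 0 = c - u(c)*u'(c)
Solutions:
 u(c) = -sqrt(C1 + c^2)
 u(c) = sqrt(C1 + c^2)


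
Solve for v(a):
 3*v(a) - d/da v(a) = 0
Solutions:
 v(a) = C1*exp(3*a)


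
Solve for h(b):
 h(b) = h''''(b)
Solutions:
 h(b) = C1*exp(-b) + C2*exp(b) + C3*sin(b) + C4*cos(b)


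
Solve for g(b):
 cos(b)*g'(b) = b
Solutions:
 g(b) = C1 + Integral(b/cos(b), b)


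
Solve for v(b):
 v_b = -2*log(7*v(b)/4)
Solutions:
 -Integral(1/(-log(_y) - log(7) + 2*log(2)), (_y, v(b)))/2 = C1 - b


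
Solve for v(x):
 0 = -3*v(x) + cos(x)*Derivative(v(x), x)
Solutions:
 v(x) = C1*(sin(x) + 1)^(3/2)/(sin(x) - 1)^(3/2)


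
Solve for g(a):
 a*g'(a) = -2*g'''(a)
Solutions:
 g(a) = C1 + Integral(C2*airyai(-2^(2/3)*a/2) + C3*airybi(-2^(2/3)*a/2), a)


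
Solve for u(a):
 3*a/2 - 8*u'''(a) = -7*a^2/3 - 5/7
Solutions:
 u(a) = C1 + C2*a + C3*a^2 + 7*a^5/1440 + a^4/128 + 5*a^3/336


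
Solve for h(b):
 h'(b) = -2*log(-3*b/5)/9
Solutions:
 h(b) = C1 - 2*b*log(-b)/9 + 2*b*(-log(3) + 1 + log(5))/9


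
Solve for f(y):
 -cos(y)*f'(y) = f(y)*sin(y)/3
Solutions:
 f(y) = C1*cos(y)^(1/3)


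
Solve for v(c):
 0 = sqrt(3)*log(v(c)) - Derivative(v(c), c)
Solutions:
 li(v(c)) = C1 + sqrt(3)*c


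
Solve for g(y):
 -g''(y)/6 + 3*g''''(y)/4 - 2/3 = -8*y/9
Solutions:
 g(y) = C1 + C2*y + C3*exp(-sqrt(2)*y/3) + C4*exp(sqrt(2)*y/3) + 8*y^3/9 - 2*y^2


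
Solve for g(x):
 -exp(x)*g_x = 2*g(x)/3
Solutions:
 g(x) = C1*exp(2*exp(-x)/3)


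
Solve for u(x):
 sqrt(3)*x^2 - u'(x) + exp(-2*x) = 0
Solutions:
 u(x) = C1 + sqrt(3)*x^3/3 - exp(-2*x)/2


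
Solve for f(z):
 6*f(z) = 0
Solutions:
 f(z) = 0


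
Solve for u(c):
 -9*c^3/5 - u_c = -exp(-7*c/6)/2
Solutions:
 u(c) = C1 - 9*c^4/20 - 3*exp(-7*c/6)/7


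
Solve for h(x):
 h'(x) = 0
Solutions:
 h(x) = C1


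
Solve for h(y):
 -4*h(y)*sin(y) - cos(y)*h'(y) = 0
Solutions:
 h(y) = C1*cos(y)^4


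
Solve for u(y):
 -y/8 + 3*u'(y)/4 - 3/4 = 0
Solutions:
 u(y) = C1 + y^2/12 + y


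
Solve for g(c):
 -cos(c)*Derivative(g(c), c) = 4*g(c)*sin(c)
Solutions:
 g(c) = C1*cos(c)^4


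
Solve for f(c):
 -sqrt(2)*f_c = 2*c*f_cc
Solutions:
 f(c) = C1 + C2*c^(1 - sqrt(2)/2)


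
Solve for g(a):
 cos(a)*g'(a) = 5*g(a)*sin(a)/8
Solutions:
 g(a) = C1/cos(a)^(5/8)


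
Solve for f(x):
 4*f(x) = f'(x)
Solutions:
 f(x) = C1*exp(4*x)


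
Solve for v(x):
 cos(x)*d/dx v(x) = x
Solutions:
 v(x) = C1 + Integral(x/cos(x), x)


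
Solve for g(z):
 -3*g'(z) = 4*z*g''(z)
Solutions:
 g(z) = C1 + C2*z^(1/4)


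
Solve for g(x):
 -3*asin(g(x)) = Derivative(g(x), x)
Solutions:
 Integral(1/asin(_y), (_y, g(x))) = C1 - 3*x


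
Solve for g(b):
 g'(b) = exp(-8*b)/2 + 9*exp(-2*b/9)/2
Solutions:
 g(b) = C1 - exp(-8*b)/16 - 81*exp(-2*b/9)/4


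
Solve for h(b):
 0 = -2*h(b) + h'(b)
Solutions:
 h(b) = C1*exp(2*b)


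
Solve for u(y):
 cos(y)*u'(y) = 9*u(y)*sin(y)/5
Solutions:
 u(y) = C1/cos(y)^(9/5)


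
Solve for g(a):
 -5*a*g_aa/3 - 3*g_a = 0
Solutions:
 g(a) = C1 + C2/a^(4/5)


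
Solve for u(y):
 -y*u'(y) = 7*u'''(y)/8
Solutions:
 u(y) = C1 + Integral(C2*airyai(-2*7^(2/3)*y/7) + C3*airybi(-2*7^(2/3)*y/7), y)


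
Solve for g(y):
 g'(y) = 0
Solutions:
 g(y) = C1


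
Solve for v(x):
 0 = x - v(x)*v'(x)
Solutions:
 v(x) = -sqrt(C1 + x^2)
 v(x) = sqrt(C1 + x^2)


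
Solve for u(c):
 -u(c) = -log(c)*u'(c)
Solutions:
 u(c) = C1*exp(li(c))


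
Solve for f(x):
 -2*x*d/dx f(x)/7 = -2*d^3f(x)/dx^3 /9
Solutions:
 f(x) = C1 + Integral(C2*airyai(21^(2/3)*x/7) + C3*airybi(21^(2/3)*x/7), x)


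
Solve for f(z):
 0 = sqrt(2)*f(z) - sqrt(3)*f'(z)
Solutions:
 f(z) = C1*exp(sqrt(6)*z/3)


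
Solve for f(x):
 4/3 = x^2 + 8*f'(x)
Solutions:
 f(x) = C1 - x^3/24 + x/6


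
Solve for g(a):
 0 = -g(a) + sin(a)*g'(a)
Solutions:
 g(a) = C1*sqrt(cos(a) - 1)/sqrt(cos(a) + 1)


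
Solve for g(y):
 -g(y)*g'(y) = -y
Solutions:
 g(y) = -sqrt(C1 + y^2)
 g(y) = sqrt(C1 + y^2)


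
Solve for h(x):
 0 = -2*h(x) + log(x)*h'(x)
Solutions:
 h(x) = C1*exp(2*li(x))


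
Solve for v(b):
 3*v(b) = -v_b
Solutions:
 v(b) = C1*exp(-3*b)


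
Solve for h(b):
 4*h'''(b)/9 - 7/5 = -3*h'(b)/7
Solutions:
 h(b) = C1 + C2*sin(3*sqrt(21)*b/14) + C3*cos(3*sqrt(21)*b/14) + 49*b/15


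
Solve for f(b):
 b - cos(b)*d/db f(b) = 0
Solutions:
 f(b) = C1 + Integral(b/cos(b), b)


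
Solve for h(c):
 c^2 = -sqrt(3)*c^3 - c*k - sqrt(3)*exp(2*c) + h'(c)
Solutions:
 h(c) = C1 + sqrt(3)*c^4/4 + c^3/3 + c^2*k/2 + sqrt(3)*exp(2*c)/2


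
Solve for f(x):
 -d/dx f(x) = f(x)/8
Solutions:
 f(x) = C1*exp(-x/8)


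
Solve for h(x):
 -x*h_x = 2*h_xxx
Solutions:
 h(x) = C1 + Integral(C2*airyai(-2^(2/3)*x/2) + C3*airybi(-2^(2/3)*x/2), x)


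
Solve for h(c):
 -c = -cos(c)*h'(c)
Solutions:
 h(c) = C1 + Integral(c/cos(c), c)


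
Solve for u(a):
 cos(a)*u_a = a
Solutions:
 u(a) = C1 + Integral(a/cos(a), a)


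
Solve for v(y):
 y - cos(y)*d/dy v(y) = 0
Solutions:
 v(y) = C1 + Integral(y/cos(y), y)


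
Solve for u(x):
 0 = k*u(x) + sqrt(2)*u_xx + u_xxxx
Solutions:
 u(x) = C1*exp(-2^(3/4)*x*sqrt(-sqrt(1 - 2*k) - 1)/2) + C2*exp(2^(3/4)*x*sqrt(-sqrt(1 - 2*k) - 1)/2) + C3*exp(-2^(3/4)*x*sqrt(sqrt(1 - 2*k) - 1)/2) + C4*exp(2^(3/4)*x*sqrt(sqrt(1 - 2*k) - 1)/2)


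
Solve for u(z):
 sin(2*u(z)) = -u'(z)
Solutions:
 u(z) = pi - acos((-C1 - exp(4*z))/(C1 - exp(4*z)))/2
 u(z) = acos((-C1 - exp(4*z))/(C1 - exp(4*z)))/2


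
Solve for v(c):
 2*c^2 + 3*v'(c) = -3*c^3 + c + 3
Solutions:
 v(c) = C1 - c^4/4 - 2*c^3/9 + c^2/6 + c


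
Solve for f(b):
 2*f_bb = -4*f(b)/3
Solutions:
 f(b) = C1*sin(sqrt(6)*b/3) + C2*cos(sqrt(6)*b/3)


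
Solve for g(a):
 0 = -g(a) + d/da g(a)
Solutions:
 g(a) = C1*exp(a)


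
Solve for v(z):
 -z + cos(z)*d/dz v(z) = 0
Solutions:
 v(z) = C1 + Integral(z/cos(z), z)


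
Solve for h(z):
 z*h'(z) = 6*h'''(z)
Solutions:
 h(z) = C1 + Integral(C2*airyai(6^(2/3)*z/6) + C3*airybi(6^(2/3)*z/6), z)


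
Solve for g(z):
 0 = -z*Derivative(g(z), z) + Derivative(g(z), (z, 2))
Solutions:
 g(z) = C1 + C2*erfi(sqrt(2)*z/2)


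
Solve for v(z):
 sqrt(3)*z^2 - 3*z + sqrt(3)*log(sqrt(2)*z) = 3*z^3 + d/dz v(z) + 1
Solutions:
 v(z) = C1 - 3*z^4/4 + sqrt(3)*z^3/3 - 3*z^2/2 + sqrt(3)*z*log(z) - sqrt(3)*z - z + sqrt(3)*z*log(2)/2


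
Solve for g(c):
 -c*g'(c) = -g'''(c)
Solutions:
 g(c) = C1 + Integral(C2*airyai(c) + C3*airybi(c), c)


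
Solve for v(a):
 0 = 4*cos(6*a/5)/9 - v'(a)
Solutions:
 v(a) = C1 + 10*sin(6*a/5)/27


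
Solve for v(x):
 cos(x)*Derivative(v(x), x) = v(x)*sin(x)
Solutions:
 v(x) = C1/cos(x)


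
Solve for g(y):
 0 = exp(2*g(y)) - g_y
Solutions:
 g(y) = log(-sqrt(-1/(C1 + y))) - log(2)/2
 g(y) = log(-1/(C1 + y))/2 - log(2)/2


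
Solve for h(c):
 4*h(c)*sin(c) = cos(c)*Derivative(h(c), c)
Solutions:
 h(c) = C1/cos(c)^4


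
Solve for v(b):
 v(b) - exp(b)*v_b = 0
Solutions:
 v(b) = C1*exp(-exp(-b))


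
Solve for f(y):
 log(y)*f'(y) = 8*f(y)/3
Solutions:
 f(y) = C1*exp(8*li(y)/3)


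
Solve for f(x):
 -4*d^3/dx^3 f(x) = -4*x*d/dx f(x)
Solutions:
 f(x) = C1 + Integral(C2*airyai(x) + C3*airybi(x), x)


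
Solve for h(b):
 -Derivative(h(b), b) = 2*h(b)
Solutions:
 h(b) = C1*exp(-2*b)


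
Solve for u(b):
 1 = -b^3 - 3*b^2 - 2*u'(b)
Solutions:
 u(b) = C1 - b^4/8 - b^3/2 - b/2


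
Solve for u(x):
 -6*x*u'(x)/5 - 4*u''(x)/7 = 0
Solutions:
 u(x) = C1 + C2*erf(sqrt(105)*x/10)


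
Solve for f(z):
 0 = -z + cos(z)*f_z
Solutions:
 f(z) = C1 + Integral(z/cos(z), z)


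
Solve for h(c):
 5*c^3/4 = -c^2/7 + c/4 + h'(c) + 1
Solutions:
 h(c) = C1 + 5*c^4/16 + c^3/21 - c^2/8 - c


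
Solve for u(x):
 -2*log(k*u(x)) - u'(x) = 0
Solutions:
 li(k*u(x))/k = C1 - 2*x


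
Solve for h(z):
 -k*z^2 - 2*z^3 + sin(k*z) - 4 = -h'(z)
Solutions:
 h(z) = C1 + k*z^3/3 + z^4/2 + 4*z + cos(k*z)/k


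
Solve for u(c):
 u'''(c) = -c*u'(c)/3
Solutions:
 u(c) = C1 + Integral(C2*airyai(-3^(2/3)*c/3) + C3*airybi(-3^(2/3)*c/3), c)


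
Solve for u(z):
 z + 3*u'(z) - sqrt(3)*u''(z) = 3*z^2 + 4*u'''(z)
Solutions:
 u(z) = C1 + C2*exp(z*(-sqrt(3) + sqrt(51))/8) + C3*exp(-z*(sqrt(3) + sqrt(51))/8) + z^3/3 - z^2/6 + sqrt(3)*z^2/3 - sqrt(3)*z/9 + 10*z/3


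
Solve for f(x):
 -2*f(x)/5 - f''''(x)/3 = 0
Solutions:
 f(x) = (C1*sin(10^(3/4)*3^(1/4)*x/10) + C2*cos(10^(3/4)*3^(1/4)*x/10))*exp(-10^(3/4)*3^(1/4)*x/10) + (C3*sin(10^(3/4)*3^(1/4)*x/10) + C4*cos(10^(3/4)*3^(1/4)*x/10))*exp(10^(3/4)*3^(1/4)*x/10)


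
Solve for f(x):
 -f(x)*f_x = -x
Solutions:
 f(x) = -sqrt(C1 + x^2)
 f(x) = sqrt(C1 + x^2)


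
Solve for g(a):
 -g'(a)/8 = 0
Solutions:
 g(a) = C1


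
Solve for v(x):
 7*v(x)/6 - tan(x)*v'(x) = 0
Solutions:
 v(x) = C1*sin(x)^(7/6)


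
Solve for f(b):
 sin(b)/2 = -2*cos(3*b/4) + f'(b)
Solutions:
 f(b) = C1 + 8*sin(3*b/4)/3 - cos(b)/2


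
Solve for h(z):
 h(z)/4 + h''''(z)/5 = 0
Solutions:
 h(z) = (C1*sin(5^(1/4)*z/2) + C2*cos(5^(1/4)*z/2))*exp(-5^(1/4)*z/2) + (C3*sin(5^(1/4)*z/2) + C4*cos(5^(1/4)*z/2))*exp(5^(1/4)*z/2)


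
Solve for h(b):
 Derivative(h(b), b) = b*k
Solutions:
 h(b) = C1 + b^2*k/2


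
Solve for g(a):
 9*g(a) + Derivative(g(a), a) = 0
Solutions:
 g(a) = C1*exp(-9*a)


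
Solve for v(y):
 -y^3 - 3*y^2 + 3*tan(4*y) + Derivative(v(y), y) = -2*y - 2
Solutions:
 v(y) = C1 + y^4/4 + y^3 - y^2 - 2*y + 3*log(cos(4*y))/4


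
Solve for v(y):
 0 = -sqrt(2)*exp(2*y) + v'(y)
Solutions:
 v(y) = C1 + sqrt(2)*exp(2*y)/2


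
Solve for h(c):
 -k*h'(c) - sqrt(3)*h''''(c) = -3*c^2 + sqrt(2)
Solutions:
 h(c) = C1 + C2*exp(3^(5/6)*c*(-k)^(1/3)/3) + C3*exp(c*(-k)^(1/3)*(-3^(5/6) + 3*3^(1/3)*I)/6) + C4*exp(-c*(-k)^(1/3)*(3^(5/6) + 3*3^(1/3)*I)/6) + c^3/k - sqrt(2)*c/k


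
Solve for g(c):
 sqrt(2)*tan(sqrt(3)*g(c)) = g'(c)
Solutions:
 g(c) = sqrt(3)*(pi - asin(C1*exp(sqrt(6)*c)))/3
 g(c) = sqrt(3)*asin(C1*exp(sqrt(6)*c))/3


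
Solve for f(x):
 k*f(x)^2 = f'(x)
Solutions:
 f(x) = -1/(C1 + k*x)


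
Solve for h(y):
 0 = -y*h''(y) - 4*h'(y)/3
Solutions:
 h(y) = C1 + C2/y^(1/3)


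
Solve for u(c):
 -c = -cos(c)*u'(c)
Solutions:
 u(c) = C1 + Integral(c/cos(c), c)


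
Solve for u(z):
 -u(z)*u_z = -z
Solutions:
 u(z) = -sqrt(C1 + z^2)
 u(z) = sqrt(C1 + z^2)


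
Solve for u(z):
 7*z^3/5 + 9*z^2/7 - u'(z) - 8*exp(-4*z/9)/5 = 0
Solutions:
 u(z) = C1 + 7*z^4/20 + 3*z^3/7 + 18*exp(-4*z/9)/5


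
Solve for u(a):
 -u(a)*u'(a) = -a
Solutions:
 u(a) = -sqrt(C1 + a^2)
 u(a) = sqrt(C1 + a^2)


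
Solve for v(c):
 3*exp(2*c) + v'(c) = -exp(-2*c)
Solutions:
 v(c) = C1 - 3*exp(2*c)/2 + exp(-2*c)/2


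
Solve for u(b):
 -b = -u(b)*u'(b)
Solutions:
 u(b) = -sqrt(C1 + b^2)
 u(b) = sqrt(C1 + b^2)


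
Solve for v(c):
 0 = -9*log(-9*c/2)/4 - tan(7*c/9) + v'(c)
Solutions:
 v(c) = C1 + 9*c*log(-c)/4 - 9*c/4 - 9*c*log(2)/4 + 9*c*log(3)/2 - 9*log(cos(7*c/9))/7


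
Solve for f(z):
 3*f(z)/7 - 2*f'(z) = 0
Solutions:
 f(z) = C1*exp(3*z/14)


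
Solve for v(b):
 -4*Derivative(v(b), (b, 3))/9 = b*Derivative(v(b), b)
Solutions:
 v(b) = C1 + Integral(C2*airyai(-2^(1/3)*3^(2/3)*b/2) + C3*airybi(-2^(1/3)*3^(2/3)*b/2), b)


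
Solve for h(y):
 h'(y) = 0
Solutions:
 h(y) = C1


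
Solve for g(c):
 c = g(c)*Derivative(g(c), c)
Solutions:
 g(c) = -sqrt(C1 + c^2)
 g(c) = sqrt(C1 + c^2)


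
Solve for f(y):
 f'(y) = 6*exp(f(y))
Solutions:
 f(y) = log(-1/(C1 + 6*y))


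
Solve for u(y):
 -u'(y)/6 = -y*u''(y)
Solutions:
 u(y) = C1 + C2*y^(7/6)


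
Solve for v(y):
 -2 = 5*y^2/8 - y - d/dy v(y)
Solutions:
 v(y) = C1 + 5*y^3/24 - y^2/2 + 2*y


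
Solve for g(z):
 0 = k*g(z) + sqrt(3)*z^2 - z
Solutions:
 g(z) = z*(-sqrt(3)*z + 1)/k


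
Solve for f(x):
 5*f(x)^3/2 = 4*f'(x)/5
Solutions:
 f(x) = -2*sqrt(-1/(C1 + 25*x))
 f(x) = 2*sqrt(-1/(C1 + 25*x))


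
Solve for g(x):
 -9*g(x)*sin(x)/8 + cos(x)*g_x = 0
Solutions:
 g(x) = C1/cos(x)^(9/8)


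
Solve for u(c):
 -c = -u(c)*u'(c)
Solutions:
 u(c) = -sqrt(C1 + c^2)
 u(c) = sqrt(C1 + c^2)


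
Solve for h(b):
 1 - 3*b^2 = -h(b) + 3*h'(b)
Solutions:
 h(b) = C1*exp(b/3) + 3*b^2 + 18*b + 53


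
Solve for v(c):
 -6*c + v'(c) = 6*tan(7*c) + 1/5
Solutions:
 v(c) = C1 + 3*c^2 + c/5 - 6*log(cos(7*c))/7


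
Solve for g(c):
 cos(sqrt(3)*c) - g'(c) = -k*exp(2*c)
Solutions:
 g(c) = C1 + k*exp(2*c)/2 + sqrt(3)*sin(sqrt(3)*c)/3


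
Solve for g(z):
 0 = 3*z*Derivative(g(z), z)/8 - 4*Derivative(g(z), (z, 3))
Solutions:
 g(z) = C1 + Integral(C2*airyai(6^(1/3)*z/4) + C3*airybi(6^(1/3)*z/4), z)


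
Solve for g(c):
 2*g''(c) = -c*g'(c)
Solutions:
 g(c) = C1 + C2*erf(c/2)


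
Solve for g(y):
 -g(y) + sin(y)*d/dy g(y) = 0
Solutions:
 g(y) = C1*sqrt(cos(y) - 1)/sqrt(cos(y) + 1)


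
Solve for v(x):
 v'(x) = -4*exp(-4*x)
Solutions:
 v(x) = C1 + exp(-4*x)


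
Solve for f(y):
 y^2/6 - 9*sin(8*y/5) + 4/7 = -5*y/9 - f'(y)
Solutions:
 f(y) = C1 - y^3/18 - 5*y^2/18 - 4*y/7 - 45*cos(8*y/5)/8


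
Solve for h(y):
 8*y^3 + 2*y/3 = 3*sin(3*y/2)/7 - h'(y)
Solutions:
 h(y) = C1 - 2*y^4 - y^2/3 - 2*cos(3*y/2)/7


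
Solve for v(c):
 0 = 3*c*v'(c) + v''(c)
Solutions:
 v(c) = C1 + C2*erf(sqrt(6)*c/2)


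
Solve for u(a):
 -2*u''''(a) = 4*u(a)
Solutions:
 u(a) = (C1*sin(2^(3/4)*a/2) + C2*cos(2^(3/4)*a/2))*exp(-2^(3/4)*a/2) + (C3*sin(2^(3/4)*a/2) + C4*cos(2^(3/4)*a/2))*exp(2^(3/4)*a/2)


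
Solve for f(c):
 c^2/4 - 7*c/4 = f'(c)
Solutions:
 f(c) = C1 + c^3/12 - 7*c^2/8


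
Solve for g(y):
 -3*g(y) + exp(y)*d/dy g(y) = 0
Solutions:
 g(y) = C1*exp(-3*exp(-y))


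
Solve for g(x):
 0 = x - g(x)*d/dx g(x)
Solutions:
 g(x) = -sqrt(C1 + x^2)
 g(x) = sqrt(C1 + x^2)


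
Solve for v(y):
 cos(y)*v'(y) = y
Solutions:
 v(y) = C1 + Integral(y/cos(y), y)


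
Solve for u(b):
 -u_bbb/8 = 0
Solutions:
 u(b) = C1 + C2*b + C3*b^2


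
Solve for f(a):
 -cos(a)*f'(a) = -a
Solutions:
 f(a) = C1 + Integral(a/cos(a), a)


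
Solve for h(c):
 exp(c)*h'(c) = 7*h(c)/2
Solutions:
 h(c) = C1*exp(-7*exp(-c)/2)


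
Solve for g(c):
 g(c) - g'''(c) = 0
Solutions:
 g(c) = C3*exp(c) + (C1*sin(sqrt(3)*c/2) + C2*cos(sqrt(3)*c/2))*exp(-c/2)


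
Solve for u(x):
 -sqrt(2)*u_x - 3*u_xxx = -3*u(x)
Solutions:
 u(x) = C1*exp(-x*(-2*2^(5/6)/(27 + sqrt(8*sqrt(2) + 729))^(1/3) + 2^(2/3)*(27 + sqrt(8*sqrt(2) + 729))^(1/3))/12)*sin(sqrt(3)*x*(2*2^(5/6)/(27 + sqrt(8*sqrt(2) + 729))^(1/3) + 2^(2/3)*(27 + sqrt(8*sqrt(2) + 729))^(1/3))/12) + C2*exp(-x*(-2*2^(5/6)/(27 + sqrt(8*sqrt(2) + 729))^(1/3) + 2^(2/3)*(27 + sqrt(8*sqrt(2) + 729))^(1/3))/12)*cos(sqrt(3)*x*(2*2^(5/6)/(27 + sqrt(8*sqrt(2) + 729))^(1/3) + 2^(2/3)*(27 + sqrt(8*sqrt(2) + 729))^(1/3))/12) + C3*exp(x*(-2*2^(5/6)/(27 + sqrt(8*sqrt(2) + 729))^(1/3) + 2^(2/3)*(27 + sqrt(8*sqrt(2) + 729))^(1/3))/6)


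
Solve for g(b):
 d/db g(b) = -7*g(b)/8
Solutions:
 g(b) = C1*exp(-7*b/8)


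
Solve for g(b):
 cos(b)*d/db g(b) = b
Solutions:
 g(b) = C1 + Integral(b/cos(b), b)


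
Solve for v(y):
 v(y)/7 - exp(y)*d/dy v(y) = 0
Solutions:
 v(y) = C1*exp(-exp(-y)/7)


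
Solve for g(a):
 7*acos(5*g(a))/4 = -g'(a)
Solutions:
 Integral(1/acos(5*_y), (_y, g(a))) = C1 - 7*a/4


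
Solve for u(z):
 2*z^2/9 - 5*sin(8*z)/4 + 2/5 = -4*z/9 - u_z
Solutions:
 u(z) = C1 - 2*z^3/27 - 2*z^2/9 - 2*z/5 - 5*cos(8*z)/32


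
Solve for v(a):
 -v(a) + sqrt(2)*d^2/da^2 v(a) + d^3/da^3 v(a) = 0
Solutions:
 v(a) = C1*exp(-a*(4*2^(1/3)/(-4*sqrt(2) + sqrt(-32 + (27 - 4*sqrt(2))^2) + 27)^(1/3) + 2^(2/3)*(-4*sqrt(2) + sqrt(-32 + (27 - 4*sqrt(2))^2) + 27)^(1/3) + 4*sqrt(2))/12)*sin(2^(1/3)*sqrt(3)*a*(-2^(1/3)*(-4*sqrt(2) + sqrt(-32 + 729*(-1 + 4*sqrt(2)/27)^2) + 27)^(1/3) + 4/(-4*sqrt(2) + sqrt(-32 + 729*(-1 + 4*sqrt(2)/27)^2) + 27)^(1/3))/12) + C2*exp(-a*(4*2^(1/3)/(-4*sqrt(2) + sqrt(-32 + (27 - 4*sqrt(2))^2) + 27)^(1/3) + 2^(2/3)*(-4*sqrt(2) + sqrt(-32 + (27 - 4*sqrt(2))^2) + 27)^(1/3) + 4*sqrt(2))/12)*cos(2^(1/3)*sqrt(3)*a*(-2^(1/3)*(-4*sqrt(2) + sqrt(-32 + 729*(-1 + 4*sqrt(2)/27)^2) + 27)^(1/3) + 4/(-4*sqrt(2) + sqrt(-32 + 729*(-1 + 4*sqrt(2)/27)^2) + 27)^(1/3))/12) + C3*exp(a*(-2*sqrt(2) + 4*2^(1/3)/(-4*sqrt(2) + sqrt(-32 + (27 - 4*sqrt(2))^2) + 27)^(1/3) + 2^(2/3)*(-4*sqrt(2) + sqrt(-32 + (27 - 4*sqrt(2))^2) + 27)^(1/3))/6)


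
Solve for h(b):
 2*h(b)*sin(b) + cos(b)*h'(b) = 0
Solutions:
 h(b) = C1*cos(b)^2


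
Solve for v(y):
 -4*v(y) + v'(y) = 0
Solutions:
 v(y) = C1*exp(4*y)


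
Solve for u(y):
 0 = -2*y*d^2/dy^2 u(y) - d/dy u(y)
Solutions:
 u(y) = C1 + C2*sqrt(y)


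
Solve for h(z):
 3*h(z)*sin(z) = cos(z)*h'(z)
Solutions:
 h(z) = C1/cos(z)^3


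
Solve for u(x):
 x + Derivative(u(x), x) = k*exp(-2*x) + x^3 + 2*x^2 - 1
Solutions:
 u(x) = C1 - k*exp(-2*x)/2 + x^4/4 + 2*x^3/3 - x^2/2 - x


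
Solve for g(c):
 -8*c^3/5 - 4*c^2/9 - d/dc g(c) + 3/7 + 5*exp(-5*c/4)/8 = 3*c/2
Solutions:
 g(c) = C1 - 2*c^4/5 - 4*c^3/27 - 3*c^2/4 + 3*c/7 - exp(-5*c/4)/2


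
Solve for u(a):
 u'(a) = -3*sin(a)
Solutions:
 u(a) = C1 + 3*cos(a)


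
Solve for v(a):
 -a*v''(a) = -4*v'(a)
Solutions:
 v(a) = C1 + C2*a^5


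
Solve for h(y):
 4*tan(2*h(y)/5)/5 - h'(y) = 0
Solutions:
 h(y) = -5*asin(C1*exp(8*y/25))/2 + 5*pi/2
 h(y) = 5*asin(C1*exp(8*y/25))/2


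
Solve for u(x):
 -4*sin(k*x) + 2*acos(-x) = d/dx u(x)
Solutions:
 u(x) = C1 + 2*x*acos(-x) + 2*sqrt(1 - x^2) - 4*Piecewise((-cos(k*x)/k, Ne(k, 0)), (0, True))


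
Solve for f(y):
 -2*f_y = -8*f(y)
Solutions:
 f(y) = C1*exp(4*y)


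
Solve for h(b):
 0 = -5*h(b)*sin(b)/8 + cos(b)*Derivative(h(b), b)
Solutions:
 h(b) = C1/cos(b)^(5/8)


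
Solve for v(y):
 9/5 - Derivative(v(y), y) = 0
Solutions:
 v(y) = C1 + 9*y/5


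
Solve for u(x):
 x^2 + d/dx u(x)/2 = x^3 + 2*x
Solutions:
 u(x) = C1 + x^4/2 - 2*x^3/3 + 2*x^2


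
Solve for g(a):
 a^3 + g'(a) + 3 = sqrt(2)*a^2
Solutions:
 g(a) = C1 - a^4/4 + sqrt(2)*a^3/3 - 3*a


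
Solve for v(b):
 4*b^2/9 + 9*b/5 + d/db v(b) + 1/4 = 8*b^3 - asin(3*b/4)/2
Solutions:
 v(b) = C1 + 2*b^4 - 4*b^3/27 - 9*b^2/10 - b*asin(3*b/4)/2 - b/4 - sqrt(16 - 9*b^2)/6


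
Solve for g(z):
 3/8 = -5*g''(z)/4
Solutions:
 g(z) = C1 + C2*z - 3*z^2/20


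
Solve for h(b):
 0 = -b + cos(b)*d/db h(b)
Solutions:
 h(b) = C1 + Integral(b/cos(b), b)


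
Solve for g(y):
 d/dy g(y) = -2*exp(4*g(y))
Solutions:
 g(y) = log(-I*(1/(C1 + 8*y))^(1/4))
 g(y) = log(I*(1/(C1 + 8*y))^(1/4))
 g(y) = log(-(1/(C1 + 8*y))^(1/4))
 g(y) = log(1/(C1 + 8*y))/4


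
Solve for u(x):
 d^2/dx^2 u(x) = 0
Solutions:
 u(x) = C1 + C2*x


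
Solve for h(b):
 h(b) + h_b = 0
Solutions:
 h(b) = C1*exp(-b)


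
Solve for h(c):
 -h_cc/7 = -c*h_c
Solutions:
 h(c) = C1 + C2*erfi(sqrt(14)*c/2)


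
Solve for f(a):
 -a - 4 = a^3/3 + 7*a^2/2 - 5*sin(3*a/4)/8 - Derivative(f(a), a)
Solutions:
 f(a) = C1 + a^4/12 + 7*a^3/6 + a^2/2 + 4*a + 5*cos(3*a/4)/6


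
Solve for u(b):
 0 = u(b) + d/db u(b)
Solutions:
 u(b) = C1*exp(-b)


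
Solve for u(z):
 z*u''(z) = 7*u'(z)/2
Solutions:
 u(z) = C1 + C2*z^(9/2)


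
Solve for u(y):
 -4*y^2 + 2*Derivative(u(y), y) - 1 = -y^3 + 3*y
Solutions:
 u(y) = C1 - y^4/8 + 2*y^3/3 + 3*y^2/4 + y/2


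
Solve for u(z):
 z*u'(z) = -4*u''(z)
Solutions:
 u(z) = C1 + C2*erf(sqrt(2)*z/4)


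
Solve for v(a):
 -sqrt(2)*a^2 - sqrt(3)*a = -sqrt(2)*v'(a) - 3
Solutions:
 v(a) = C1 + a^3/3 + sqrt(6)*a^2/4 - 3*sqrt(2)*a/2


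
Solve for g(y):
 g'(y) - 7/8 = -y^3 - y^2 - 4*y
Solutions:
 g(y) = C1 - y^4/4 - y^3/3 - 2*y^2 + 7*y/8


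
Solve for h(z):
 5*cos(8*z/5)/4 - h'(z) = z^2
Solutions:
 h(z) = C1 - z^3/3 + 25*sin(8*z/5)/32


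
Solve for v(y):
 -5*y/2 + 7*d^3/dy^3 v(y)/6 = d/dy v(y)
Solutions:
 v(y) = C1 + C2*exp(-sqrt(42)*y/7) + C3*exp(sqrt(42)*y/7) - 5*y^2/4


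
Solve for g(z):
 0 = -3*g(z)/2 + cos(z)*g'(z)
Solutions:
 g(z) = C1*(sin(z) + 1)^(3/4)/(sin(z) - 1)^(3/4)


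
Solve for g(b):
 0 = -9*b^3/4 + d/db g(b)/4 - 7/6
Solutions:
 g(b) = C1 + 9*b^4/4 + 14*b/3


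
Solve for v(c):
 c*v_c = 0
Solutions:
 v(c) = C1


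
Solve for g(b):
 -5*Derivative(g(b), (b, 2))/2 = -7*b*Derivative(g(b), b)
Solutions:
 g(b) = C1 + C2*erfi(sqrt(35)*b/5)


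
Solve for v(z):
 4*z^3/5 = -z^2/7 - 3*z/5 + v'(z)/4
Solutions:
 v(z) = C1 + 4*z^4/5 + 4*z^3/21 + 6*z^2/5


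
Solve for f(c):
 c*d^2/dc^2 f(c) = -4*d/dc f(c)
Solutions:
 f(c) = C1 + C2/c^3


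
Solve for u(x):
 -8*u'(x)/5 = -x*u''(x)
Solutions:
 u(x) = C1 + C2*x^(13/5)


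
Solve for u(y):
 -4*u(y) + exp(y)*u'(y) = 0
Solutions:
 u(y) = C1*exp(-4*exp(-y))


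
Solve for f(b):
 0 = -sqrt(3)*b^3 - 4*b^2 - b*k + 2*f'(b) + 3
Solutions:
 f(b) = C1 + sqrt(3)*b^4/8 + 2*b^3/3 + b^2*k/4 - 3*b/2


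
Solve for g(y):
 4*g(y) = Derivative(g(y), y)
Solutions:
 g(y) = C1*exp(4*y)


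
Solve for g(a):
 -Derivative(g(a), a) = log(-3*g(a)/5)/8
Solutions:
 8*Integral(1/(log(-_y) - log(5) + log(3)), (_y, g(a))) = C1 - a


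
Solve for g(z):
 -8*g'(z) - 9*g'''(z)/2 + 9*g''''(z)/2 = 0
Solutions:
 g(z) = C1 + C2*exp(z*(-(4*sqrt(39) + 25)^(1/3) - 1/(4*sqrt(39) + 25)^(1/3) + 2)/6)*sin(sqrt(3)*z*(-(4*sqrt(39) + 25)^(1/3) + (4*sqrt(39) + 25)^(-1/3))/6) + C3*exp(z*(-(4*sqrt(39) + 25)^(1/3) - 1/(4*sqrt(39) + 25)^(1/3) + 2)/6)*cos(sqrt(3)*z*(-(4*sqrt(39) + 25)^(1/3) + (4*sqrt(39) + 25)^(-1/3))/6) + C4*exp(z*((4*sqrt(39) + 25)^(-1/3) + 1 + (4*sqrt(39) + 25)^(1/3))/3)


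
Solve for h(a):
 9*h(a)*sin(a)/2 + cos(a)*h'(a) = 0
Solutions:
 h(a) = C1*cos(a)^(9/2)


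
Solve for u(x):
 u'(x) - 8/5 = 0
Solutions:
 u(x) = C1 + 8*x/5


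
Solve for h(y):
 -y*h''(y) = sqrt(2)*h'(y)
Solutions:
 h(y) = C1 + C2*y^(1 - sqrt(2))


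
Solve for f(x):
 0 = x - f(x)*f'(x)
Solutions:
 f(x) = -sqrt(C1 + x^2)
 f(x) = sqrt(C1 + x^2)


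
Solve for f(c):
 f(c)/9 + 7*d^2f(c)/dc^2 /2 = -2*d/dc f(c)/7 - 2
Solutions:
 f(c) = (C1*sin(5*sqrt(26)*c/147) + C2*cos(5*sqrt(26)*c/147))*exp(-2*c/49) - 18


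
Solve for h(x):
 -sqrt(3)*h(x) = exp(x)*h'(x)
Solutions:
 h(x) = C1*exp(sqrt(3)*exp(-x))


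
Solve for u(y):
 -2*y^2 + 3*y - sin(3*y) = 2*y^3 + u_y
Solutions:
 u(y) = C1 - y^4/2 - 2*y^3/3 + 3*y^2/2 + cos(3*y)/3


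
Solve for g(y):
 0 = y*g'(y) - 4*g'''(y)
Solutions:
 g(y) = C1 + Integral(C2*airyai(2^(1/3)*y/2) + C3*airybi(2^(1/3)*y/2), y)
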